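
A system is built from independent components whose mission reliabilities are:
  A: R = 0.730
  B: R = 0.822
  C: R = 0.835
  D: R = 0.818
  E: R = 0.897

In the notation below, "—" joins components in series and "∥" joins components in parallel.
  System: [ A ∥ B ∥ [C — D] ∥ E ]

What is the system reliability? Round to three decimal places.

0.998

Series (C and D): 0.83500 × 0.81800 = 0.68303
Parallel (A, B, [0.68303], and E): 1 − (1 − 0.73000)(1 − 0.82200)(1 − 0.68303)(1 − 0.89700) = 0.998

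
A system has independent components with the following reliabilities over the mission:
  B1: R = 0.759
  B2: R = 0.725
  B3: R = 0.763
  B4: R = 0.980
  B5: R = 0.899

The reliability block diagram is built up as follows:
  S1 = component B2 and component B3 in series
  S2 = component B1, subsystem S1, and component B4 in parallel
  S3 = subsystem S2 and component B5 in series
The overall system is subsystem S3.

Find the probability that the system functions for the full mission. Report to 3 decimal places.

Series (B2 and B3): 0.72500 × 0.76300 = 0.55318
Parallel (B1, [0.55318], and B4): 1 − (1 − 0.75900)(1 − 0.55318)(1 − 0.98000) = 0.99785
Series ([0.99785] and B5): 0.99785 × 0.89900 = 0.897

0.897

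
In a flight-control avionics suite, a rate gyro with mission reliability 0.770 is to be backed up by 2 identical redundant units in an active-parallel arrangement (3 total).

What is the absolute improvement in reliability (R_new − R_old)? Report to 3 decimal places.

0.218

R_before = 0.770
R_after = 1 − (1 − 0.770)^3 = 0.988
ΔR = 0.988 − 0.770 = 0.218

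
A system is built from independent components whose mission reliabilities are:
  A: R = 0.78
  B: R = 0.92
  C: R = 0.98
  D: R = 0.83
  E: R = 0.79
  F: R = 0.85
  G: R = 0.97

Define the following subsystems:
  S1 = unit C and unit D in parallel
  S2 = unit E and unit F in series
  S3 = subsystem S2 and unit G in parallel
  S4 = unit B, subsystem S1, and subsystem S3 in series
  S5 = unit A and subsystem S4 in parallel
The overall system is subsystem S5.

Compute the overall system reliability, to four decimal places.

0.9797

Parallel (C and D): 1 − (1 − 0.980000)(1 − 0.830000) = 0.996600
Series (E and F): 0.790000 × 0.850000 = 0.671500
Parallel ([0.671500] and G): 1 − (1 − 0.671500)(1 − 0.970000) = 0.990145
Series (B, [0.996600], and [0.990145]): 0.920000 × 0.996600 × 0.990145 = 0.907836
Parallel (A and [0.907836]): 1 − (1 − 0.780000)(1 − 0.907836) = 0.9797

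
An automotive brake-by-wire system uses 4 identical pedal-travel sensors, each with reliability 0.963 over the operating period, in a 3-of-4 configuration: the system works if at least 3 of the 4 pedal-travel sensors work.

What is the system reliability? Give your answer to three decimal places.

R = Σ_{i=3}^{4} C(4,i) p^i (1−p)^{4−i} with p = 0.963
C(4,3)·0.963^3·0.037^1 = 0.13217
C(4,4)·0.963^4·0.037^0 = 0.86001
Sum = 0.992

0.992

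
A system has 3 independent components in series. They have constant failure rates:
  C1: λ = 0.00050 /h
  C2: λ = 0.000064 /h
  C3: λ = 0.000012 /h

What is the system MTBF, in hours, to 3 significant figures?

1740

Series of exponential components: λ_sys = Σ λ_i
λ_sys = 0.00050 + 0.000064 + 0.000012 = 5.7600e-04 /h
MTBF = 1 / λ_sys = 1740 h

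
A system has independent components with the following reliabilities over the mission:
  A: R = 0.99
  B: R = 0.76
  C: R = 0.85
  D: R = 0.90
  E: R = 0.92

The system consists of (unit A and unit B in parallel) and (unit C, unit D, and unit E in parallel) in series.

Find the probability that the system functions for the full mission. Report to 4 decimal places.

Parallel (A and B): 1 − (1 − 0.990000)(1 − 0.760000) = 0.997600
Parallel (C, D, and E): 1 − (1 − 0.850000)(1 − 0.900000)(1 − 0.920000) = 0.998800
Series ([0.997600] and [0.998800]): 0.997600 × 0.998800 = 0.9964

0.9964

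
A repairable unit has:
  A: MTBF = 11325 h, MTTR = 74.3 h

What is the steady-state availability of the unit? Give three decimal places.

0.993

A(A) = MTBF/(MTBF+MTTR) = 11325/(11325+74.3) = 0.993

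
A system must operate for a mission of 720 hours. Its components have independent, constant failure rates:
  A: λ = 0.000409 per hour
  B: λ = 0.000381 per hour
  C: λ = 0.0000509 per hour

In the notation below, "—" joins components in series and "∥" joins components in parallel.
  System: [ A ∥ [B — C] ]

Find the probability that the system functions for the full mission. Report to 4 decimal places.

R(A) = exp(−0.000409 × 720) = 0.744919
R(B) = exp(−0.000381 × 720) = 0.760089
R(C) = exp(−0.0000509 × 720) = 0.964015
Series (B and C): 0.760089 × 0.964015 = 0.732737
Parallel (A and [0.732737]): 1 − (1 − 0.744919)(1 − 0.732737) = 0.9318

0.9318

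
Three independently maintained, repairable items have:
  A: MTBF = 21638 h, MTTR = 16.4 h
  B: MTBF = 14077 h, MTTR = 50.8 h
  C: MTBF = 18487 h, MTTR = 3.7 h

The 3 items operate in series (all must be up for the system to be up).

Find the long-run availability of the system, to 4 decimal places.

0.9955

A(A) = MTBF/(MTBF+MTTR) = 21638/(21638+16.4) = 0.999243
A(B) = MTBF/(MTBF+MTTR) = 14077/(14077+50.8) = 0.996404
A(C) = MTBF/(MTBF+MTTR) = 18487/(18487+3.7) = 0.999800
Series availability: 0.999243 × 0.996404 × 0.999800 = 0.9955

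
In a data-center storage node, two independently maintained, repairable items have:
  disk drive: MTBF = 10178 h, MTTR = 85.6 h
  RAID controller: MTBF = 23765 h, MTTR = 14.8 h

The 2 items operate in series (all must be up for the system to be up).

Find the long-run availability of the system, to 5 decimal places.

0.99104

A(disk drive) = MTBF/(MTBF+MTTR) = 10178/(10178+85.6) = 0.991660
A(RAID controller) = MTBF/(MTBF+MTTR) = 23765/(23765+14.8) = 0.999378
Series availability: 0.991660 × 0.999378 = 0.99104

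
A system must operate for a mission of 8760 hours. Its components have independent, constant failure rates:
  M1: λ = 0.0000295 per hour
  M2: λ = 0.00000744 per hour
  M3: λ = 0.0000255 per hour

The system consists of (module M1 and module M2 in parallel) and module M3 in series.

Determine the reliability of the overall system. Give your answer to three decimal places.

0.788

R(M1) = exp(−0.0000295 × 8760) = 0.77227
R(M2) = exp(−0.00000744 × 8760) = 0.93690
R(M3) = exp(−0.0000255 × 8760) = 0.79981
Parallel (M1 and M2): 1 − (1 − 0.77227)(1 − 0.93690) = 0.98563
Series ([0.98563] and M3): 0.98563 × 0.79981 = 0.788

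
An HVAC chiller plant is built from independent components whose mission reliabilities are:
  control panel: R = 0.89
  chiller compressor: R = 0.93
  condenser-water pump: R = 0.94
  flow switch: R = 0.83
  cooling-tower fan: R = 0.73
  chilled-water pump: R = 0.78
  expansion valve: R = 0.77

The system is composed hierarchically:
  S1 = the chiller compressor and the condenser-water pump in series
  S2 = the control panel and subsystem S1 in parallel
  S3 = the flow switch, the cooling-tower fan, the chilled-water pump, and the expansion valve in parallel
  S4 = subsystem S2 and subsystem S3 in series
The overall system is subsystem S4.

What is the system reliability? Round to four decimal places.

0.9839

Series (chiller compressor and condenser-water pump): 0.930000 × 0.940000 = 0.874200
Parallel (control panel and [0.874200]): 1 − (1 − 0.890000)(1 − 0.874200) = 0.986162
Parallel (flow switch, cooling-tower fan, chilled-water pump, and expansion valve): 1 − (1 − 0.830000)(1 − 0.730000)(1 − 0.780000)(1 − 0.770000) = 0.997677
Series ([0.986162] and [0.997677]): 0.986162 × 0.997677 = 0.9839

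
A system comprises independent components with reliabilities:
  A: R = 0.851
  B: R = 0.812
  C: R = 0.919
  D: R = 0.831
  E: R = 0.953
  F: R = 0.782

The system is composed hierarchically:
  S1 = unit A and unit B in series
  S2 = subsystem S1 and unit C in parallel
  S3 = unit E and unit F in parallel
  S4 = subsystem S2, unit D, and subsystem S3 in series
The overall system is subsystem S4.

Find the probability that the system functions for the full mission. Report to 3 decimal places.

0.802

Series (A and B): 0.85100 × 0.81200 = 0.69101
Parallel ([0.69101] and C): 1 − (1 − 0.69101)(1 − 0.91900) = 0.97497
Parallel (E and F): 1 − (1 − 0.95300)(1 − 0.78200) = 0.98975
Series ([0.97497], D, and [0.98975]): 0.97497 × 0.83100 × 0.98975 = 0.802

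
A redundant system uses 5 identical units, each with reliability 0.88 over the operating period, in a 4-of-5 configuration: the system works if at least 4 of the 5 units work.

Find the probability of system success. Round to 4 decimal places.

0.8875

R = Σ_{i=4}^{5} C(5,i) p^i (1−p)^{5−i} with p = 0.88
C(5,4)·0.88^4·0.12^1 = 0.359817
C(5,5)·0.88^5·0.12^0 = 0.527732
Sum = 0.8875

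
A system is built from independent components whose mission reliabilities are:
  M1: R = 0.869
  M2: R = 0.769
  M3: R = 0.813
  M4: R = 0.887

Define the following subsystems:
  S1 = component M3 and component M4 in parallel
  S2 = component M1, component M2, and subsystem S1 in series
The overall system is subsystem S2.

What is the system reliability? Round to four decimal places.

0.6541

Parallel (M3 and M4): 1 − (1 − 0.813000)(1 − 0.887000) = 0.978869
Series (M1, M2, and [0.978869]): 0.869000 × 0.769000 × 0.978869 = 0.6541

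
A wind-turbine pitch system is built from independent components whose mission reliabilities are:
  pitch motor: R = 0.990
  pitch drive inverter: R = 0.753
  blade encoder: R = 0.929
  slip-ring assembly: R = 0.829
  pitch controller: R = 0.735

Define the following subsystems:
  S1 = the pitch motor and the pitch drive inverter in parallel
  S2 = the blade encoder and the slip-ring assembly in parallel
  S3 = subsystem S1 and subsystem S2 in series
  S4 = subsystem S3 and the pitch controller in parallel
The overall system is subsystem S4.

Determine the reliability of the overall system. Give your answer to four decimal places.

Parallel (pitch motor and pitch drive inverter): 1 − (1 − 0.990000)(1 − 0.753000) = 0.997530
Parallel (blade encoder and slip-ring assembly): 1 − (1 − 0.929000)(1 − 0.829000) = 0.987859
Series ([0.997530] and [0.987859]): 0.997530 × 0.987859 = 0.985419
Parallel ([0.985419] and pitch controller): 1 − (1 − 0.985419)(1 − 0.735000) = 0.9961

0.9961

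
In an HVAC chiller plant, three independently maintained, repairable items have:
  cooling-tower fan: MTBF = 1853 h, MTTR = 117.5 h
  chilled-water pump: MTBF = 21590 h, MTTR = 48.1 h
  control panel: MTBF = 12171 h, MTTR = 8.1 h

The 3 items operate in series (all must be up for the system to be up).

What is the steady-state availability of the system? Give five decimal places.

A(cooling-tower fan) = MTBF/(MTBF+MTTR) = 1853/(1853+117.5) = 0.940370
A(chilled-water pump) = MTBF/(MTBF+MTTR) = 21590/(21590+48.1) = 0.997777
A(control panel) = MTBF/(MTBF+MTTR) = 12171/(12171+8.1) = 0.999335
Series availability: 0.940370 × 0.997777 × 0.999335 = 0.93766

0.93766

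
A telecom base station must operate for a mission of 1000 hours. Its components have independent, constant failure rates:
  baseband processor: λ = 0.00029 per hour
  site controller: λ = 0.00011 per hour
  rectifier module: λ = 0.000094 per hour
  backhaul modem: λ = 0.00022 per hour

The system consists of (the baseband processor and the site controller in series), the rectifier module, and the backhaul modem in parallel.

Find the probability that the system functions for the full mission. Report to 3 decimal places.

R(baseband processor) = exp(−0.00029 × 1000) = 0.74826
R(site controller) = exp(−0.00011 × 1000) = 0.89583
R(rectifier module) = exp(−0.000094 × 1000) = 0.91028
R(backhaul modem) = exp(−0.00022 × 1000) = 0.80252
Series (baseband processor and site controller): 0.74826 × 0.89583 = 0.67031
Parallel ([0.67031], rectifier module, and backhaul modem): 1 − (1 − 0.67031)(1 − 0.91028)(1 − 0.80252) = 0.994

0.994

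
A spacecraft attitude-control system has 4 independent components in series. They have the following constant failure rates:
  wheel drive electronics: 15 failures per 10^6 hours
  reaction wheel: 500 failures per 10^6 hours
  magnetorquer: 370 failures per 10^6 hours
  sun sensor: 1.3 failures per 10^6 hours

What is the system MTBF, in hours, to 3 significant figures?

1130

Series of exponential components: λ_sys = Σ λ_i
λ_sys = 0.000015 + 0.00050 + 0.00037 + 0.0000013 = 8.8630e-04 /h
MTBF = 1 / λ_sys = 1130 h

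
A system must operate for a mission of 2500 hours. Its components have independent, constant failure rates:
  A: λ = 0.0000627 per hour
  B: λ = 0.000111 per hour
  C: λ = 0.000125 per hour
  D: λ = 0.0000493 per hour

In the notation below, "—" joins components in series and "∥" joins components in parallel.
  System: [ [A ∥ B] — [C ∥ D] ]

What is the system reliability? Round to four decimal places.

R(A) = exp(−0.0000627 × 2500) = 0.854918
R(B) = exp(−0.000111 × 2500) = 0.757676
R(C) = exp(−0.000125 × 2500) = 0.731616
R(D) = exp(−0.0000493 × 2500) = 0.884043
Parallel (A and B): 1 − (1 − 0.854918)(1 − 0.757676) = 0.964843
Parallel (C and D): 1 − (1 − 0.731616)(1 − 0.884043) = 0.968879
Series ([0.964843] and [0.968879]): 0.964843 × 0.968879 = 0.9348

0.9348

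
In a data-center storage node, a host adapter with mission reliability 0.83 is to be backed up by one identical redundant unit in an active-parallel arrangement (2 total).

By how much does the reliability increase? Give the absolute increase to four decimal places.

0.1411

R_before = 0.83
R_after = 1 − (1 − 0.83)^2 = 0.9711
ΔR = 0.9711 − 0.83 = 0.1411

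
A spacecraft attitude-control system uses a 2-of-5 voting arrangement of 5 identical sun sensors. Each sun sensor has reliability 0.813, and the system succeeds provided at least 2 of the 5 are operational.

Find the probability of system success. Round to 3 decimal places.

0.995

R = Σ_{i=2}^{5} C(5,i) p^i (1−p)^{5−i} with p = 0.813
C(5,2)·0.813^2·0.187^3 = 0.04322
C(5,3)·0.813^3·0.187^2 = 0.18791
C(5,4)·0.813^4·0.187^1 = 0.40848
C(5,5)·0.813^5·0.187^0 = 0.35518
Sum = 0.995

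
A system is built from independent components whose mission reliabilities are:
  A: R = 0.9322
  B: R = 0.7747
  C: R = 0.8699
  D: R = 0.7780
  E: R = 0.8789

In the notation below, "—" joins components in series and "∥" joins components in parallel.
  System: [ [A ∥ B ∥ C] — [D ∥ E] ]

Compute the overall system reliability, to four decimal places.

Parallel (A, B, and C): 1 − (1 − 0.932200)(1 − 0.774700)(1 − 0.869900) = 0.998013
Parallel (D and E): 1 − (1 − 0.778000)(1 − 0.878900) = 0.973116
Series ([0.998013] and [0.973116]): 0.998013 × 0.973116 = 0.9712

0.9712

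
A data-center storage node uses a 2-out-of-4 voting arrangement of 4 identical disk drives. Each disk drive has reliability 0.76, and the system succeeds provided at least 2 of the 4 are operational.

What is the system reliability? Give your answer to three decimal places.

R = Σ_{i=2}^{4} C(4,i) p^i (1−p)^{4−i} with p = 0.76
C(4,2)·0.76^2·0.24^2 = 0.19962
C(4,3)·0.76^3·0.24^1 = 0.42142
C(4,4)·0.76^4·0.24^0 = 0.33362
Sum = 0.955

0.955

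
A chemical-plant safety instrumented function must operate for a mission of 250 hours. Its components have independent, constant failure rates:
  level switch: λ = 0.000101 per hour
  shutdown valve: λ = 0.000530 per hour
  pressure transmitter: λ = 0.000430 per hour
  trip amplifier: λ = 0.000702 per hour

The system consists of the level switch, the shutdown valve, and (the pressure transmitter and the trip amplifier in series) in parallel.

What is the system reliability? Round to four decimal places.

0.9992

R(level switch) = exp(−0.000101 × 250) = 0.975066
R(shutdown valve) = exp(−0.000530 × 250) = 0.875903
R(pressure transmitter) = exp(−0.000430 × 250) = 0.898077
R(trip amplifier) = exp(−0.000702 × 250) = 0.839037
Series (pressure transmitter and trip amplifier): 0.898077 × 0.839037 = 0.753520
Parallel (level switch, shutdown valve, and [0.753520]): 1 − (1 − 0.975066)(1 − 0.875903)(1 − 0.753520) = 0.9992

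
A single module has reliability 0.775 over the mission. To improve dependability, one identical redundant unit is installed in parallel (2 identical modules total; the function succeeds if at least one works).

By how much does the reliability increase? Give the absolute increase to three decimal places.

R_before = 0.775
R_after = 1 − (1 − 0.775)^2 = 0.949
ΔR = 0.949 − 0.775 = 0.174

0.174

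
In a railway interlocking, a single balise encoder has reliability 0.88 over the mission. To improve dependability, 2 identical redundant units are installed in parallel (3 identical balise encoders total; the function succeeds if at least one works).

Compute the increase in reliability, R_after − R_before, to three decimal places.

R_before = 0.88
R_after = 1 − (1 − 0.88)^3 = 0.998
ΔR = 0.998 − 0.88 = 0.118

0.118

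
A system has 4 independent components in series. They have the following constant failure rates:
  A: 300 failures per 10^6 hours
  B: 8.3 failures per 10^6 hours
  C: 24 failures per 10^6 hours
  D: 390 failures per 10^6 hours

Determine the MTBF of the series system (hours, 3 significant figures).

1380

Series of exponential components: λ_sys = Σ λ_i
λ_sys = 0.00030 + 0.0000083 + 0.000024 + 0.00039 = 7.2230e-04 /h
MTBF = 1 / λ_sys = 1380 h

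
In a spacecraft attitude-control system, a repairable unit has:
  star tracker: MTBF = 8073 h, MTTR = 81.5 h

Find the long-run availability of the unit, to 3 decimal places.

0.990

A(star tracker) = MTBF/(MTBF+MTTR) = 8073/(8073+81.5) = 0.990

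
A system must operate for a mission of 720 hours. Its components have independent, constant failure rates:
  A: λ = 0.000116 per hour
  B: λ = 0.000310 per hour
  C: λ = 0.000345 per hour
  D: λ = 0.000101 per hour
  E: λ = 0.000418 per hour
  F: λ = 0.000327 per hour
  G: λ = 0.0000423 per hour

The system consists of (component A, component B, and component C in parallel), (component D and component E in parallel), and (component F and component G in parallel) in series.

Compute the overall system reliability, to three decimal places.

R(A) = exp(−0.000116 × 720) = 0.91987
R(B) = exp(−0.000310 × 720) = 0.79995
R(C) = exp(−0.000345 × 720) = 0.78005
R(D) = exp(−0.000101 × 720) = 0.92986
R(E) = exp(−0.000418 × 720) = 0.74011
R(F) = exp(−0.000327 × 720) = 0.79022
R(G) = exp(−0.0000423 × 720) = 0.97000
Parallel (A, B, and C): 1 − (1 − 0.91987)(1 − 0.79995)(1 − 0.78005) = 0.99647
Parallel (D and E): 1 − (1 − 0.92986)(1 − 0.74011) = 0.98177
Parallel (F and G): 1 − (1 − 0.79022)(1 − 0.97000) = 0.99371
Series ([0.99647], [0.98177], and [0.99371]): 0.99647 × 0.98177 × 0.99371 = 0.972

0.972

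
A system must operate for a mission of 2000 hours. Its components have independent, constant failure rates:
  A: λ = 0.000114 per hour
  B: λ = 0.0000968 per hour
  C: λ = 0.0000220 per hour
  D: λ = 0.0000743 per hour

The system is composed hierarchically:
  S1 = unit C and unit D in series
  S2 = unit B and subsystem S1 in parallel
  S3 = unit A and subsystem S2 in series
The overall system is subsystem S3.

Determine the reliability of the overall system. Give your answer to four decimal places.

R(A) = exp(−0.000114 × 2000) = 0.796124
R(B) = exp(−0.0000968 × 2000) = 0.823987
R(C) = exp(−0.0000220 × 2000) = 0.956954
R(D) = exp(−0.0000743 × 2000) = 0.861914
Series (C and D): 0.956954 × 0.861914 = 0.824812
Parallel (B and [0.824812]): 1 − (1 − 0.823987)(1 − 0.824812) = 0.969165
Series (A and [0.969165]): 0.796124 × 0.969165 = 0.7716

0.7716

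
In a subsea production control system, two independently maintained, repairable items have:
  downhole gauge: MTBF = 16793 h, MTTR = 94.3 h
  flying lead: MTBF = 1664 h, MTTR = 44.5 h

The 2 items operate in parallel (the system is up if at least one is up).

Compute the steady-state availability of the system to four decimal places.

0.9999

A(downhole gauge) = MTBF/(MTBF+MTTR) = 16793/(16793+94.3) = 0.994416
A(flying lead) = MTBF/(MTBF+MTTR) = 1664/(1664+44.5) = 0.973954
Parallel availability: 1 − (1 − 0.994416)(1 − 0.973954) = 0.9999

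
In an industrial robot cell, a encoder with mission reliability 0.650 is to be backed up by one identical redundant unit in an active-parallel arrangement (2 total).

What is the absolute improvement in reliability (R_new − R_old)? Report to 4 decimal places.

R_before = 0.650
R_after = 1 − (1 − 0.650)^2 = 0.8775
ΔR = 0.8775 − 0.650 = 0.2275

0.2275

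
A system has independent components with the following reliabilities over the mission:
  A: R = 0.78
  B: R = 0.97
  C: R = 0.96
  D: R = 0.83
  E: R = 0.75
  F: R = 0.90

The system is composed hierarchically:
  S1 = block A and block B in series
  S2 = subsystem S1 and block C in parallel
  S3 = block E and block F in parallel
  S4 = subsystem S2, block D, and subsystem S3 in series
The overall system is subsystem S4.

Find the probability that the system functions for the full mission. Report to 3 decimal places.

0.801

Series (A and B): 0.78000 × 0.97000 = 0.75660
Parallel ([0.75660] and C): 1 − (1 − 0.75660)(1 − 0.96000) = 0.99026
Parallel (E and F): 1 − (1 − 0.75000)(1 − 0.90000) = 0.97500
Series ([0.99026], D, and [0.97500]): 0.99026 × 0.83000 × 0.97500 = 0.801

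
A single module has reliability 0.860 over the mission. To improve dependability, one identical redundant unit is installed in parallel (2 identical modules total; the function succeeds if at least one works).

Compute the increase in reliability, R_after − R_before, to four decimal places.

R_before = 0.860
R_after = 1 − (1 − 0.860)^2 = 0.9804
ΔR = 0.9804 − 0.860 = 0.1204

0.1204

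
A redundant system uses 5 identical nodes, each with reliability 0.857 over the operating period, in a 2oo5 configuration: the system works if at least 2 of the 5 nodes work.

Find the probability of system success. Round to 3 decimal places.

R = Σ_{i=2}^{5} C(5,i) p^i (1−p)^{5−i} with p = 0.857
C(5,2)·0.857^2·0.143^3 = 0.02148
C(5,3)·0.857^3·0.143^2 = 0.12871
C(5,4)·0.857^4·0.143^1 = 0.38568
C(5,5)·0.857^5·0.143^0 = 0.46228
Sum = 0.998

0.998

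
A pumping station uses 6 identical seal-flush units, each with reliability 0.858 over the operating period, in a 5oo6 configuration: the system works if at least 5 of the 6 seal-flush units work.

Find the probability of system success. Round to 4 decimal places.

R = Σ_{i=5}^{6} C(6,i) p^i (1−p)^{6−i} with p = 0.858
C(6,5)·0.858^5·0.142^1 = 0.396165
C(6,6)·0.858^6·0.142^0 = 0.398955
Sum = 0.7951

0.7951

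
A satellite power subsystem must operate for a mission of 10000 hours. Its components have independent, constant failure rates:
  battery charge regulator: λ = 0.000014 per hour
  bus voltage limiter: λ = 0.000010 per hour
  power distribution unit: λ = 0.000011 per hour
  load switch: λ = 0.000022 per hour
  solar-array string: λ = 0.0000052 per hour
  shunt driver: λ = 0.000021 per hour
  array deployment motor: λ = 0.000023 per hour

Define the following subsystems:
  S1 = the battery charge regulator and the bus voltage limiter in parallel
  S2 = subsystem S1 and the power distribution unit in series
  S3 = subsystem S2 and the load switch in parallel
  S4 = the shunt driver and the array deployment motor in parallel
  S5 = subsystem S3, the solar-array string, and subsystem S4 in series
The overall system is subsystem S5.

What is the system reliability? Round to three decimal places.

R(battery charge regulator) = exp(−0.000014 × 10000) = 0.86936
R(bus voltage limiter) = exp(−0.000010 × 10000) = 0.90484
R(power distribution unit) = exp(−0.000011 × 10000) = 0.89583
R(load switch) = exp(−0.000022 × 10000) = 0.80252
R(solar-array string) = exp(−0.0000052 × 10000) = 0.94933
R(shunt driver) = exp(−0.000021 × 10000) = 0.81058
R(array deployment motor) = exp(−0.000023 × 10000) = 0.79453
Parallel (battery charge regulator and bus voltage limiter): 1 − (1 − 0.86936)(1 − 0.90484) = 0.98757
Series ([0.98757] and power distribution unit): 0.98757 × 0.89583 = 0.88469
Parallel ([0.88469] and load switch): 1 − (1 − 0.88469)(1 − 0.80252) = 0.97723
Parallel (shunt driver and array deployment motor): 1 − (1 − 0.81058)(1 − 0.79453) = 0.96108
Series ([0.97723], solar-array string, and [0.96108]): 0.97723 × 0.94933 × 0.96108 = 0.892

0.892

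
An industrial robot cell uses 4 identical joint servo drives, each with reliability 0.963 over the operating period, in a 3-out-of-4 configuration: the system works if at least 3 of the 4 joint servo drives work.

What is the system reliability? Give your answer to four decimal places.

R = Σ_{i=3}^{4} C(4,i) p^i (1−p)^{4−i} with p = 0.963
C(4,3)·0.963^3·0.037^1 = 0.132172
C(4,4)·0.963^4·0.037^0 = 0.860013
Sum = 0.9922

0.9922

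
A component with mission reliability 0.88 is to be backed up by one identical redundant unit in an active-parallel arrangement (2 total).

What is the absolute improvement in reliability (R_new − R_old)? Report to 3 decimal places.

R_before = 0.88
R_after = 1 − (1 − 0.88)^2 = 0.986
ΔR = 0.986 − 0.88 = 0.106

0.106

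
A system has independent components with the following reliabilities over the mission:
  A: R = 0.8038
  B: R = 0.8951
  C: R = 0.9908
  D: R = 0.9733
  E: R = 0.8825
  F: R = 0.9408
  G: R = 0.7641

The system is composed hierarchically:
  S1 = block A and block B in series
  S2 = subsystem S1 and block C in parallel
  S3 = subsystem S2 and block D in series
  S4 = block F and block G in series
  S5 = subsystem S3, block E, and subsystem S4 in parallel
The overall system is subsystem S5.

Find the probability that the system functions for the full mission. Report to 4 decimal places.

Series (A and B): 0.803800 × 0.895100 = 0.719481
Parallel ([0.719481] and C): 1 − (1 − 0.719481)(1 − 0.990800) = 0.997419
Series ([0.997419] and D): 0.997419 × 0.973300 = 0.970788
Series (F and G): 0.940800 × 0.764100 = 0.718865
Parallel ([0.970788], E, and [0.718865]): 1 − (1 − 0.970788)(1 − 0.882500)(1 − 0.718865) = 0.9990

0.9990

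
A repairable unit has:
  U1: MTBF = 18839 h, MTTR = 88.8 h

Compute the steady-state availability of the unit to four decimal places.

0.9953

A(U1) = MTBF/(MTBF+MTTR) = 18839/(18839+88.8) = 0.9953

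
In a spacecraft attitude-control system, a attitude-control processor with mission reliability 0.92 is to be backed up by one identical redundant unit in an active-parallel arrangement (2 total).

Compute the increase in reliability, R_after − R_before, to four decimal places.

0.0736

R_before = 0.92
R_after = 1 − (1 − 0.92)^2 = 0.9936
ΔR = 0.9936 − 0.92 = 0.0736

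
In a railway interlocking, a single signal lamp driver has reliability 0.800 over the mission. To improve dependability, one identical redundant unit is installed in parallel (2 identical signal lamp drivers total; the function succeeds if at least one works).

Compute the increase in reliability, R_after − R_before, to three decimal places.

0.160

R_before = 0.800
R_after = 1 − (1 − 0.800)^2 = 0.960
ΔR = 0.960 − 0.800 = 0.160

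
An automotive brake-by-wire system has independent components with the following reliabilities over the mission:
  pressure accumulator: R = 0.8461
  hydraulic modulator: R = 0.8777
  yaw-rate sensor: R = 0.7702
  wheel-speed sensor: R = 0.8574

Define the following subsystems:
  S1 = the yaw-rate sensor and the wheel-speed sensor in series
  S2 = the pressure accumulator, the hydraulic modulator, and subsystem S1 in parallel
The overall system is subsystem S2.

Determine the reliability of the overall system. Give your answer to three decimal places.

Series (yaw-rate sensor and wheel-speed sensor): 0.77020 × 0.85740 = 0.66037
Parallel (pressure accumulator, hydraulic modulator, and [0.66037]): 1 − (1 − 0.84610)(1 − 0.87770)(1 − 0.66037) = 0.994

0.994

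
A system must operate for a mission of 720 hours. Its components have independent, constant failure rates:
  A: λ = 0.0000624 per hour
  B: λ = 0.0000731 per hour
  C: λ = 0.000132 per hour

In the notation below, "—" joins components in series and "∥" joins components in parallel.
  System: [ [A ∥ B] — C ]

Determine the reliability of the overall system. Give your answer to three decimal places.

R(A) = exp(−0.0000624 × 720) = 0.95607
R(B) = exp(−0.0000731 × 720) = 0.94873
R(C) = exp(−0.000132 × 720) = 0.90934
Parallel (A and B): 1 − (1 − 0.95607)(1 − 0.94873) = 0.99775
Series ([0.99775] and C): 0.99775 × 0.90934 = 0.907

0.907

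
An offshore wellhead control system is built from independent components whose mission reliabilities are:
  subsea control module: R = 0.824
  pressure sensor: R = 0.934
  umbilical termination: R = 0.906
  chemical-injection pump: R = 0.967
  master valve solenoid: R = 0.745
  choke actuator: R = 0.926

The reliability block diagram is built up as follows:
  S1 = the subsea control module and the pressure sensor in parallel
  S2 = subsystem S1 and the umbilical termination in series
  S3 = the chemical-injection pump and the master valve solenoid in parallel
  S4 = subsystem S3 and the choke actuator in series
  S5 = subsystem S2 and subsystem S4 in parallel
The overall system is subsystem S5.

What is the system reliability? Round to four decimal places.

Parallel (subsea control module and pressure sensor): 1 − (1 − 0.824000)(1 − 0.934000) = 0.988384
Series ([0.988384] and umbilical termination): 0.988384 × 0.906000 = 0.895476
Parallel (chemical-injection pump and master valve solenoid): 1 − (1 − 0.967000)(1 − 0.745000) = 0.991585
Series ([0.991585] and choke actuator): 0.991585 × 0.926000 = 0.918208
Parallel ([0.895476] and [0.918208]): 1 − (1 − 0.895476)(1 − 0.918208) = 0.9915

0.9915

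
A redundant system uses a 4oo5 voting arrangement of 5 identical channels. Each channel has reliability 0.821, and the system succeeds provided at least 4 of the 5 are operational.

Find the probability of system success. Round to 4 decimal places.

R = Σ_{i=4}^{5} C(5,i) p^i (1−p)^{5−i} with p = 0.821
C(5,4)·0.821^4·0.179^1 = 0.406626
C(5,5)·0.821^5·0.179^0 = 0.373006
Sum = 0.7796

0.7796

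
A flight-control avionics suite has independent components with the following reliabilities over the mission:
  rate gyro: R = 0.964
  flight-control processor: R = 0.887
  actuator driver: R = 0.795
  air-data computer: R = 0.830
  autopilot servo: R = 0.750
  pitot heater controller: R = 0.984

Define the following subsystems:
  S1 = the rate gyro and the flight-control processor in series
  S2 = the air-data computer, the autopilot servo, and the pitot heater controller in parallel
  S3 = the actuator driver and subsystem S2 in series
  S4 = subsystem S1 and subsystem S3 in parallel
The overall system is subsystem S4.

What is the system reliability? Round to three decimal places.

Series (rate gyro and flight-control processor): 0.96400 × 0.88700 = 0.85507
Parallel (air-data computer, autopilot servo, and pitot heater controller): 1 − (1 − 0.83000)(1 − 0.75000)(1 − 0.98400) = 0.99932
Series (actuator driver and [0.99932]): 0.79500 × 0.99932 = 0.79446
Parallel ([0.85507] and [0.79446]): 1 − (1 − 0.85507)(1 − 0.79446) = 0.970

0.970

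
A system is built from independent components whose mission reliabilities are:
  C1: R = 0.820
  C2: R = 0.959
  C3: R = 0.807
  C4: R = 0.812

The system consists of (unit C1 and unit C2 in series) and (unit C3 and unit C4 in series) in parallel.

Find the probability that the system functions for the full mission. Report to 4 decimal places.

0.9264

Series (C1 and C2): 0.820000 × 0.959000 = 0.786380
Series (C3 and C4): 0.807000 × 0.812000 = 0.655284
Parallel ([0.786380] and [0.655284]): 1 − (1 − 0.786380)(1 − 0.655284) = 0.9264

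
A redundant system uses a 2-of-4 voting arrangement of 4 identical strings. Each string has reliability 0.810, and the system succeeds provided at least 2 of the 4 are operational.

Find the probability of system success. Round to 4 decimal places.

0.9765

R = Σ_{i=2}^{4} C(4,i) p^i (1−p)^{4−i} with p = 0.810
C(4,2)·0.810^2·0.190^2 = 0.142111
C(4,3)·0.810^3·0.190^1 = 0.403895
C(4,4)·0.810^4·0.190^0 = 0.430467
Sum = 0.9765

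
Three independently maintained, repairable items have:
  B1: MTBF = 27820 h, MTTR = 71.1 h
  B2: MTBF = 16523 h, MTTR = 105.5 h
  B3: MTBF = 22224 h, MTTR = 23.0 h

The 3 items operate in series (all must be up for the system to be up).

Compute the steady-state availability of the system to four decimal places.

0.9901

A(B1) = MTBF/(MTBF+MTTR) = 27820/(27820+71.1) = 0.997451
A(B2) = MTBF/(MTBF+MTTR) = 16523/(16523+105.5) = 0.993655
A(B3) = MTBF/(MTBF+MTTR) = 22224/(22224+23.0) = 0.998966
Series availability: 0.997451 × 0.993655 × 0.998966 = 0.9901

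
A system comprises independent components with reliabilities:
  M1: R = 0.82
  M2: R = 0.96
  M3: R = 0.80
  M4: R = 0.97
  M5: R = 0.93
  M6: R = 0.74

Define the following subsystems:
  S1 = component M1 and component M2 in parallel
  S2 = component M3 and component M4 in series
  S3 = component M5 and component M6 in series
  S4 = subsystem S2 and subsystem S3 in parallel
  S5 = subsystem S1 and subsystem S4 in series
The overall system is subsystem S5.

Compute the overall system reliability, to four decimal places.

0.9235

Parallel (M1 and M2): 1 − (1 − 0.820000)(1 − 0.960000) = 0.992800
Series (M3 and M4): 0.800000 × 0.970000 = 0.776000
Series (M5 and M6): 0.930000 × 0.740000 = 0.688200
Parallel ([0.776000] and [0.688200]): 1 − (1 − 0.776000)(1 − 0.688200) = 0.930157
Series ([0.992800] and [0.930157]): 0.992800 × 0.930157 = 0.9235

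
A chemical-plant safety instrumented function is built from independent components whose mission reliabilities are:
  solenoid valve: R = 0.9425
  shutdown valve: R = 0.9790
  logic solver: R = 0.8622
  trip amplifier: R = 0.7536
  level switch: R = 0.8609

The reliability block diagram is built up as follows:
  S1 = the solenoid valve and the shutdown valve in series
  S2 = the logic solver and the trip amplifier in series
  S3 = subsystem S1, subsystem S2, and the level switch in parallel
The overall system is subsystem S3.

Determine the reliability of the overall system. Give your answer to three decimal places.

0.996

Series (solenoid valve and shutdown valve): 0.94250 × 0.97900 = 0.92271
Series (logic solver and trip amplifier): 0.86220 × 0.75360 = 0.64975
Parallel ([0.92271], [0.64975], and level switch): 1 − (1 − 0.92271)(1 − 0.64975)(1 − 0.86090) = 0.996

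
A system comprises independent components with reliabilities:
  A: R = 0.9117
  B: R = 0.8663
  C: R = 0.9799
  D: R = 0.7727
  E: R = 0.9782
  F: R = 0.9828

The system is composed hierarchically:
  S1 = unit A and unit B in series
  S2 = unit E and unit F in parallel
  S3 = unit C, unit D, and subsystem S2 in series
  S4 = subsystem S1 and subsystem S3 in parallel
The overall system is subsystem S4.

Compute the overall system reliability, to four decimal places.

Series (A and B): 0.911700 × 0.866300 = 0.789806
Parallel (E and F): 1 − (1 − 0.978200)(1 − 0.982800) = 0.999625
Series (C, D, and [0.999625]): 0.979900 × 0.772700 × 0.999625 = 0.756885
Parallel ([0.789806] and [0.756885]): 1 − (1 − 0.789806)(1 − 0.756885) = 0.9489

0.9489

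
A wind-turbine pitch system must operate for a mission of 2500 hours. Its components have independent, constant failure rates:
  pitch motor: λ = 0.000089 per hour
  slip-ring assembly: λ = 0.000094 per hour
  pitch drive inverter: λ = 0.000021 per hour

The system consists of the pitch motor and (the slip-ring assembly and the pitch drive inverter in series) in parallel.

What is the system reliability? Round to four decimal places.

R(pitch motor) = exp(−0.000089 × 2500) = 0.800515
R(slip-ring assembly) = exp(−0.000094 × 2500) = 0.790571
R(pitch drive inverter) = exp(−0.000021 × 2500) = 0.948854
Series (slip-ring assembly and pitch drive inverter): 0.790571 × 0.948854 = 0.750136
Parallel (pitch motor and [0.750136]): 1 − (1 − 0.800515)(1 − 0.750136) = 0.9502

0.9502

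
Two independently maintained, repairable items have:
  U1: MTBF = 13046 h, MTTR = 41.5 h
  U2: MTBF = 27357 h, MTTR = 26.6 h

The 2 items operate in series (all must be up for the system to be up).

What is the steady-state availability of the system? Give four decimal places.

A(U1) = MTBF/(MTBF+MTTR) = 13046/(13046+41.5) = 0.996829
A(U2) = MTBF/(MTBF+MTTR) = 27357/(27357+26.6) = 0.999029
Series availability: 0.996829 × 0.999029 = 0.9959

0.9959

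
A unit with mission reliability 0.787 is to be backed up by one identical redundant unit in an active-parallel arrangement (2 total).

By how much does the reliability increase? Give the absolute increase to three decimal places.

R_before = 0.787
R_after = 1 − (1 − 0.787)^2 = 0.955
ΔR = 0.955 − 0.787 = 0.168

0.168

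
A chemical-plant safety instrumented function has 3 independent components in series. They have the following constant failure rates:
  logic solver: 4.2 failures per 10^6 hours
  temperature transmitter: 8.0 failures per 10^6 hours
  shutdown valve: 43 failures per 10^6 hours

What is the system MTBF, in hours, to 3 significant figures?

Series of exponential components: λ_sys = Σ λ_i
λ_sys = 0.0000042 + 0.0000080 + 0.000043 = 5.5200e-05 /h
MTBF = 1 / λ_sys = 18100 h

18100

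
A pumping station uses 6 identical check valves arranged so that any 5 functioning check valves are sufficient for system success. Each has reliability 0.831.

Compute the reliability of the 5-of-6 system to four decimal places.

0.7311

R = Σ_{i=5}^{6} C(6,i) p^i (1−p)^{6−i} with p = 0.831
C(6,5)·0.831^5·0.169^1 = 0.401831
C(6,6)·0.831^6·0.169^0 = 0.329311
Sum = 0.7311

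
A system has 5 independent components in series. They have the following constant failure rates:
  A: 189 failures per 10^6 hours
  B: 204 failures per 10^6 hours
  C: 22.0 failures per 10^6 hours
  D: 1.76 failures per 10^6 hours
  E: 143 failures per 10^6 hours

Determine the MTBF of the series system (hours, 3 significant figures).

1790

Series of exponential components: λ_sys = Σ λ_i
λ_sys = 0.000189 + 0.000204 + 0.0000220 + 0.00000176 + 0.000143 = 5.5976e-04 /h
MTBF = 1 / λ_sys = 1790 h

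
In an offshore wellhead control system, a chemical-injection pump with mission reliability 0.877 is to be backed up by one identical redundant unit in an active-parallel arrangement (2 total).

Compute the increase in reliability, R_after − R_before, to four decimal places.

R_before = 0.877
R_after = 1 − (1 − 0.877)^2 = 0.9849
ΔR = 0.9849 − 0.877 = 0.1079

0.1079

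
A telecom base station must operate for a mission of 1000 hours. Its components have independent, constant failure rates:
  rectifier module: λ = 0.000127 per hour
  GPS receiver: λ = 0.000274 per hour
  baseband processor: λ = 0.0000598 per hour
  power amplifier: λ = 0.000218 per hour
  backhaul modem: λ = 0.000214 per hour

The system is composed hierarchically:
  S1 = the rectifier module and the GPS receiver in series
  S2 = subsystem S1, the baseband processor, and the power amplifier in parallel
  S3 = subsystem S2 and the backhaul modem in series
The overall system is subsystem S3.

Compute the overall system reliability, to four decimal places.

R(rectifier module) = exp(−0.000127 × 1000) = 0.880734
R(GPS receiver) = exp(−0.000274 × 1000) = 0.760332
R(baseband processor) = exp(−0.0000598 × 1000) = 0.941953
R(power amplifier) = exp(−0.000218 × 1000) = 0.804125
R(backhaul modem) = exp(−0.000214 × 1000) = 0.807348
Series (rectifier module and GPS receiver): 0.880734 × 0.760332 = 0.669650
Parallel ([0.669650], baseband processor, and power amplifier): 1 − (1 − 0.669650)(1 − 0.941953)(1 − 0.804125) = 0.996244
Series ([0.996244] and backhaul modem): 0.996244 × 0.807348 = 0.8043

0.8043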